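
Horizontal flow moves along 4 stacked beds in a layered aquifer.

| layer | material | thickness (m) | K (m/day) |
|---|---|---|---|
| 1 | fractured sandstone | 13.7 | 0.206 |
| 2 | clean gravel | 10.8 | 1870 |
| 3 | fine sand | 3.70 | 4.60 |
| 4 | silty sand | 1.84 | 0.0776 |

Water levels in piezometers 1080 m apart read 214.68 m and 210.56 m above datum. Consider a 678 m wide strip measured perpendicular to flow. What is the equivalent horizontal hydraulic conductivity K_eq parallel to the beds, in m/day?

Flow is parallel to layering, so each bed carries its own Darcy discharge and the transmissivities add.
Σ(K_i·b_i) = 0.206×13.7 + 1870×10.8 + 4.60×3.70 + 0.0776×1.84 = 20216 m²/day.
Total thickness b = 30.04 m, so K_eq = Σ(K_i·b_i)/b = 673.0 m/day.

673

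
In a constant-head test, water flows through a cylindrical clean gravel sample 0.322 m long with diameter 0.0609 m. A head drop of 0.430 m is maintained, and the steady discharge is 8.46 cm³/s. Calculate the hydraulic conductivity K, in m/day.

Cross-sectional area A = π·(d/2)² = π × (0.0609/2)² = 0.002913 m².
Convert discharge: 8.46 cm³/s = 8.460e-06 m³/s.
Darcy's law rearranged: K = Q·L / (A·Δh) = 8.460e-06 × 0.322 / (0.002913 × 0.430) = 0.002175 m/s = 187.9 m/day.

188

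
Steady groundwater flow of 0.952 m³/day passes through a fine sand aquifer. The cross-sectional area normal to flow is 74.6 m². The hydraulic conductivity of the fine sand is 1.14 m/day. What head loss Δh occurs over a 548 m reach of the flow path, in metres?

6.13

From Q = K·A·i, i = Q / (K·A) = 0.952 / (1.140 × 74.60) = 0.01119.
Head loss Δh = i · L = 0.01119 × 548 = 6.134 m.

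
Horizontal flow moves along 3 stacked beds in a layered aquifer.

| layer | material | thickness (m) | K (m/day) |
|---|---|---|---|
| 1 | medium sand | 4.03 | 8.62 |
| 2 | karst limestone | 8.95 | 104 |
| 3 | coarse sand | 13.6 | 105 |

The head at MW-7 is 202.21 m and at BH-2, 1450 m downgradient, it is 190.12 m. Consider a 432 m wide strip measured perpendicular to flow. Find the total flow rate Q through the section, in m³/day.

Flow is parallel to layering, so each bed carries its own Darcy discharge and the transmissivities add.
Σ(K_i·b_i) = 8.62×4.03 + 104×8.95 + 105×13.6 = 2394 m²/day.
Hydraulic gradient i = (202.21 − 190.12) / 1450 = 12.09 / 1450 = 0.008338.
Q = Σ(K_i·b_i) · W · i = 2394 × 432 × 0.008338 = 8621 m³/day.

8620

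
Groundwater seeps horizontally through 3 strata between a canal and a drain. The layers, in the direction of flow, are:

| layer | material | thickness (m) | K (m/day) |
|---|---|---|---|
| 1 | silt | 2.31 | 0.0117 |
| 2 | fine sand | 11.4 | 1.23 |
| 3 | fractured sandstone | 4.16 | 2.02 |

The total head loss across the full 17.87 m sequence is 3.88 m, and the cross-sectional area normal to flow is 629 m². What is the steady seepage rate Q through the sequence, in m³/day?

11.7

Flow is perpendicular to layering, so the layers act in series and the equivalent K is the thickness-weighted harmonic mean.
Total thickness L = 2.31 + 11.4 + 4.16 = 17.87 m.
Σ(b_i/K_i) = 2.31/0.0117 + 11.4/1.23 + 4.16/2.02 = 208.8 d.
K_eq = L / Σ(b_i/K_i) = 17.87 / 208.8 = 0.08560 m/day.
Q = K_eq · A · (Δh/L) = 0.08560 × 629 × (3.88/17.87) = 11.69 m³/day.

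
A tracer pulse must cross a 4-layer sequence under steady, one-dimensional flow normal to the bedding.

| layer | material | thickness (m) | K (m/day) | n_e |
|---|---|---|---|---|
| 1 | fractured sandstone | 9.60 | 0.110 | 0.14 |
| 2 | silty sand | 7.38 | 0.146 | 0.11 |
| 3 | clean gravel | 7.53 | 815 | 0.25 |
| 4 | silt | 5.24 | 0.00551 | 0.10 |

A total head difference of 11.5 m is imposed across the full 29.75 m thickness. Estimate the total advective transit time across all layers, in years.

1.18

With flow normal to the layers, continuity requires the same specific discharge q through every layer.
Σ(b_i/K_i) = 9.60/0.110 + 7.38/0.146 + 7.53/815 + 5.24/0.00551 = 1089 d.
q = Δh / Σ(b_i/K_i) = 11.5 / 1089 = 0.01056 m/day.
In each layer the seepage velocity is v_i = q/n_i, so the layer transit time is t_i = b_i·n_i / q:
  layer 1 (fractured sandstone): t_1 = 9.60 × 0.14 / 0.01056 = 127.3 d
  layer 2 (silty sand): t_2 = 7.38 × 0.11 / 0.01056 = 76.86 d
  layer 3 (clean gravel): t_3 = 7.53 × 0.25 / 0.01056 = 178.2 d
  layer 4 (silt): t_4 = 5.24 × 0.10 / 0.01056 = 49.61 d
Total t = Σ t_i = 432.0 days = 1.183 years.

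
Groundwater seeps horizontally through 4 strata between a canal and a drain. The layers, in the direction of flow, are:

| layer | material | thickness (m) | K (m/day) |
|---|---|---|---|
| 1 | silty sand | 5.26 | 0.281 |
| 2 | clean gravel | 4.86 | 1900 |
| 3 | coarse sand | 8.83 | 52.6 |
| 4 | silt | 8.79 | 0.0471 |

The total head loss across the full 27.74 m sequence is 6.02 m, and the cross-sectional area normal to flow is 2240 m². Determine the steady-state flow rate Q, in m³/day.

65.6

Flow is perpendicular to layering, so the layers act in series and the equivalent K is the thickness-weighted harmonic mean.
Total thickness L = 5.26 + 4.86 + 8.83 + 8.79 = 27.74 m.
Σ(b_i/K_i) = 5.26/0.281 + 4.86/1900 + 8.83/52.6 + 8.79/0.0471 = 205.5 d.
K_eq = L / Σ(b_i/K_i) = 27.74 / 205.5 = 0.1350 m/day.
Q = K_eq · A · (Δh/L) = 0.1350 × 2240 × (6.02/27.74) = 65.62 m³/day.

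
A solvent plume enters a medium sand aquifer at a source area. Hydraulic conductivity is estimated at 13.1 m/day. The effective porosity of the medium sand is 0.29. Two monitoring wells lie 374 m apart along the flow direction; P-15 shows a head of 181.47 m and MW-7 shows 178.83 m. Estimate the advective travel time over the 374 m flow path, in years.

Hydraulic gradient i = (181.47 − 178.83) / 374 = 2.64 / 374 = 0.007059.
Darcy flux q = K · i = 13.10 × 0.007059 = 0.09247 m/day.
Seepage velocity v = q / n_e = 0.09247 / 0.29 = 0.3189 m/day.
Travel time t = L / v = 374 / 0.3189 = 1173 days = 3.211 years.

3.21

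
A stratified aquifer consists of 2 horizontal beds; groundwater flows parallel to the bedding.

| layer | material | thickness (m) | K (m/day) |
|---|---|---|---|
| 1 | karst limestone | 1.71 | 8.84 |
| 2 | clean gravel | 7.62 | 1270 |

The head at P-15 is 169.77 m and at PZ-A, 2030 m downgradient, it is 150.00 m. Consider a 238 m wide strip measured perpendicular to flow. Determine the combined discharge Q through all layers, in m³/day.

Flow is parallel to layering, so each bed carries its own Darcy discharge and the transmissivities add.
Σ(K_i·b_i) = 8.84×1.71 + 1270×7.62 = 9693 m²/day.
Hydraulic gradient i = (169.77 − 150.00) / 2030 = 19.77 / 2030 = 0.009739.
Q = Σ(K_i·b_i) · W · i = 9693 × 238 × 0.009739 = 22466 m³/day.

22500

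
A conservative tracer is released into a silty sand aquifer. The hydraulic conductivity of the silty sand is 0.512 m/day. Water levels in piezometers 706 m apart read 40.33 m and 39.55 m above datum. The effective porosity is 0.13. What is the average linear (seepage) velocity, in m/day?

0.00435

Hydraulic gradient i = (40.33 − 39.55) / 706 = 0.78 / 706 = 0.001105.
Darcy flux q = K · i = 0.5120 × 0.001105 = 0.0005657 m/day.
Seepage velocity v = q / n_e = 0.0005657 / 0.13 = 0.004351 m/day.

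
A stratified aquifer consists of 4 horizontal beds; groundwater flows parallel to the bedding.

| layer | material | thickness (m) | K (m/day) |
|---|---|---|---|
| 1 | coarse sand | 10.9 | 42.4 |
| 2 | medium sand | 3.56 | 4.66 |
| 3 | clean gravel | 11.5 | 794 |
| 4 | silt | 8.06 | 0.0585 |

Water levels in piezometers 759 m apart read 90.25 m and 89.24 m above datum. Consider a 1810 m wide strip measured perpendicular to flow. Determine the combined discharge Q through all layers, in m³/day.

23100

Flow is parallel to layering, so each bed carries its own Darcy discharge and the transmissivities add.
Σ(K_i·b_i) = 42.4×10.9 + 4.66×3.56 + 794×11.5 + 0.0585×8.06 = 9610 m²/day.
Hydraulic gradient i = (90.25 − 89.24) / 759 = 1.01 / 759 = 0.001331.
Q = Σ(K_i·b_i) · W · i = 9610 × 1810 × 0.001331 = 23147 m³/day.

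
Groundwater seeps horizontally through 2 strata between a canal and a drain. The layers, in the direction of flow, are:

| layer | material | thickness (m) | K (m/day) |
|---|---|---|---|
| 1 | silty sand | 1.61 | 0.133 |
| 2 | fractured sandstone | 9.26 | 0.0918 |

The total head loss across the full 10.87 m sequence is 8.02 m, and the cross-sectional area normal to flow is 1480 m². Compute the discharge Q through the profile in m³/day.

Flow is perpendicular to layering, so the layers act in series and the equivalent K is the thickness-weighted harmonic mean.
Total thickness L = 1.61 + 9.26 = 10.87 m.
Σ(b_i/K_i) = 1.61/0.133 + 9.26/0.0918 = 113.0 d.
K_eq = L / Σ(b_i/K_i) = 10.87 / 113.0 = 0.09621 m/day.
Q = K_eq · A · (Δh/L) = 0.09621 × 1480 × (8.02/10.87) = 105.1 m³/day.

105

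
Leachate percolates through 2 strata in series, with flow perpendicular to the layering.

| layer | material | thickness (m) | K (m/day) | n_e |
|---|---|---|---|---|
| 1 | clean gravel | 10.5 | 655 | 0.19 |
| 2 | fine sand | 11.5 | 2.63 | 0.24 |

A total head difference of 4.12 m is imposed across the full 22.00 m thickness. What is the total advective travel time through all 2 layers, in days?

5.07

With flow normal to the layers, continuity requires the same specific discharge q through every layer.
Σ(b_i/K_i) = 10.5/655 + 11.5/2.63 = 4.389 d.
q = Δh / Σ(b_i/K_i) = 4.12 / 4.389 = 0.9388 m/day.
In each layer the seepage velocity is v_i = q/n_i, so the layer transit time is t_i = b_i·n_i / q:
  layer 1 (clean gravel): t_1 = 10.5 × 0.19 / 0.9388 = 2.125 d
  layer 2 (fine sand): t_2 = 11.5 × 0.24 / 0.9388 = 2.940 d
Total t = Σ t_i = 5.065 days.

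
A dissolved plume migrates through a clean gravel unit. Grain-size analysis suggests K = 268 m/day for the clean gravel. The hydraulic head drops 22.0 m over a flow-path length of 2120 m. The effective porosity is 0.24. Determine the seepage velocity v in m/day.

Hydraulic gradient i = Δh / L = 22.0 / 2120 = 0.01038.
Darcy flux q = K · i = 268.0 × 0.01038 = 2.781 m/day.
Seepage velocity v = q / n_e = 2.781 / 0.24 = 11.59 m/day.

11.6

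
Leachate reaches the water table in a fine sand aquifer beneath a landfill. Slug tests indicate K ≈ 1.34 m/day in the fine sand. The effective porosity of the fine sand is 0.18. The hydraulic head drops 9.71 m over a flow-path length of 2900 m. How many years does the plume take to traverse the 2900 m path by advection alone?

Hydraulic gradient i = Δh / L = 9.71 / 2900 = 0.003348.
Darcy flux q = K · i = 1.340 × 0.003348 = 0.004487 m/day.
Seepage velocity v = q / n_e = 0.004487 / 0.18 = 0.02493 m/day.
Travel time t = L / v = 2900 / 0.02493 = 1.163e+05 days = 318.5 years.

319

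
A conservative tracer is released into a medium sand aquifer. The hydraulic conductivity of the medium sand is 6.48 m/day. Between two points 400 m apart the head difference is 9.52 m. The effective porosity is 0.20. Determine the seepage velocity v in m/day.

Hydraulic gradient i = Δh / L = 9.52 / 400 = 0.02380.
Darcy flux q = K · i = 6.480 × 0.02380 = 0.1542 m/day.
Seepage velocity v = q / n_e = 0.1542 / 0.20 = 0.7711 m/day.

0.771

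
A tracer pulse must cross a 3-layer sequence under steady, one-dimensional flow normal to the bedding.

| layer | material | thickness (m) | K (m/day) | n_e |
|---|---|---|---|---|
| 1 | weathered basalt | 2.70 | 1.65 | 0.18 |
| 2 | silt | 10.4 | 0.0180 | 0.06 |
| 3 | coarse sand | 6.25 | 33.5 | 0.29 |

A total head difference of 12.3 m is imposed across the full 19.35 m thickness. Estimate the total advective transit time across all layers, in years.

0.377

With flow normal to the layers, continuity requires the same specific discharge q through every layer.
Σ(b_i/K_i) = 2.70/1.65 + 10.4/0.0180 + 6.25/33.5 = 579.6 d.
q = Δh / Σ(b_i/K_i) = 12.3 / 579.6 = 0.02122 m/day.
In each layer the seepage velocity is v_i = q/n_i, so the layer transit time is t_i = b_i·n_i / q:
  layer 1 (weathered basalt): t_1 = 2.70 × 0.18 / 0.02122 = 22.90 d
  layer 2 (silt): t_2 = 10.4 × 0.06 / 0.02122 = 29.40 d
  layer 3 (coarse sand): t_3 = 6.25 × 0.29 / 0.02122 = 85.41 d
Total t = Σ t_i = 137.7 days = 0.3770 years.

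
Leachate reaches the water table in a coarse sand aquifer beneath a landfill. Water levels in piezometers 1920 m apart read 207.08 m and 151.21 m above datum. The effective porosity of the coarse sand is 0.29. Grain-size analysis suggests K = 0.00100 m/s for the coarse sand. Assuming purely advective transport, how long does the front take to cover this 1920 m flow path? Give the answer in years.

Convert K: 0.00100 m/s × 86400 = 86.40 m/day.
Hydraulic gradient i = (207.08 − 151.21) / 1920 = 55.87 / 1920 = 0.02910.
Darcy flux q = K · i = 86.40 × 0.02910 = 2.514 m/day.
Seepage velocity v = q / n_e = 2.514 / 0.29 = 8.669 m/day.
Travel time t = L / v = 1920 / 8.669 = 221.5 days = 0.6063 years.

0.606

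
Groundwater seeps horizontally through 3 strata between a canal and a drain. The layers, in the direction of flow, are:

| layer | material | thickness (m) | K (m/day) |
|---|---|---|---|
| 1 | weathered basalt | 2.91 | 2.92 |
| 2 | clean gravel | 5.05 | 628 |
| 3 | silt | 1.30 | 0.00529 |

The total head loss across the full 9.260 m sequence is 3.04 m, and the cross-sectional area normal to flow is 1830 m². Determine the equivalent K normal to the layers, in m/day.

Flow is perpendicular to layering, so the layers act in series and the equivalent K is the thickness-weighted harmonic mean.
Total thickness L = 2.91 + 5.05 + 1.30 = 9.260 m.
Σ(b_i/K_i) = 2.91/2.92 + 5.05/628 + 1.30/0.00529 = 246.8 d.
K_eq = L / Σ(b_i/K_i) = 9.260 / 246.8 = 0.03753 m/day.

0.0375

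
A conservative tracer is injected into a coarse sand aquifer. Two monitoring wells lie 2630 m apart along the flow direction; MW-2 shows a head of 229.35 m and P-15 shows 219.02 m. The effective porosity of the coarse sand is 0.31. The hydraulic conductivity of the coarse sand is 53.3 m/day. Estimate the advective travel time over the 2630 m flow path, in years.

10.7

Hydraulic gradient i = (229.35 − 219.02) / 2630 = 10.33 / 2630 = 0.003928.
Darcy flux q = K · i = 53.30 × 0.003928 = 0.2093 m/day.
Seepage velocity v = q / n_e = 0.2093 / 0.31 = 0.6753 m/day.
Travel time t = L / v = 2630 / 0.6753 = 3894 days = 10.66 years.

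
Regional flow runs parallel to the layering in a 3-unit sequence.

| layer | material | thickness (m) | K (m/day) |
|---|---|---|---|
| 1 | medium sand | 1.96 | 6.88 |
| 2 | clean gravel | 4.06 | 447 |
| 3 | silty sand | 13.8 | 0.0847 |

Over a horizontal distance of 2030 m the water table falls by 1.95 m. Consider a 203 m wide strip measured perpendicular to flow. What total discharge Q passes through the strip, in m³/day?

357

Flow is parallel to layering, so each bed carries its own Darcy discharge and the transmissivities add.
Σ(K_i·b_i) = 6.88×1.96 + 447×4.06 + 0.0847×13.8 = 1829 m²/day.
Hydraulic gradient i = Δh / L = 1.95 / 2030 = 0.0009606.
Q = Σ(K_i·b_i) · W · i = 1829 × 203 × 0.0009606 = 356.7 m³/day.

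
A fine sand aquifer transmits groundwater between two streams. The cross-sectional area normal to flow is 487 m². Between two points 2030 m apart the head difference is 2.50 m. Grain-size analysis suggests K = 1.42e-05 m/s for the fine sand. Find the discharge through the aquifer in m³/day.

0.736

Convert K: 1.42e-05 m/s × 86400 = 1.227 m/day.
Hydraulic gradient i = Δh / L = 2.50 / 2030 = 0.001232.
Darcy's law: Q = K · A · i = 1.227 × 487.0 × 0.001232 = 0.7358 m³/day.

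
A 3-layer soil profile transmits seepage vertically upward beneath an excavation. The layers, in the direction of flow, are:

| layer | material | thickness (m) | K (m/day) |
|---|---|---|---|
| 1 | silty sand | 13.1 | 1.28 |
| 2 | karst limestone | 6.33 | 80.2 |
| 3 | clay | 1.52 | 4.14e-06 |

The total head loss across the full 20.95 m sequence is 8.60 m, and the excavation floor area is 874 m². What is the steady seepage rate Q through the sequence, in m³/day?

0.0205

Flow is perpendicular to layering, so the layers act in series and the equivalent K is the thickness-weighted harmonic mean.
Total thickness L = 13.1 + 6.33 + 1.52 = 20.95 m.
Σ(b_i/K_i) = 13.1/1.28 + 6.33/80.2 + 1.52/4.14e-06 = 3.672e+05 d.
K_eq = L / Σ(b_i/K_i) = 20.95 / 3.672e+05 = 5.706e-05 m/day.
Q = K_eq · A · (Δh/L) = 5.706e-05 × 874 × (8.60/20.95) = 0.02047 m³/day.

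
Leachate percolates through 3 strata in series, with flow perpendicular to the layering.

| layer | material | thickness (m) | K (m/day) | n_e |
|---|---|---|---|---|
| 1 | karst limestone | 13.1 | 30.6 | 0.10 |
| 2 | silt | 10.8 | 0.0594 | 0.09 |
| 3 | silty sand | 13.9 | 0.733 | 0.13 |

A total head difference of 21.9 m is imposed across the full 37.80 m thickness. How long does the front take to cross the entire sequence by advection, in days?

With flow normal to the layers, continuity requires the same specific discharge q through every layer.
Σ(b_i/K_i) = 13.1/30.6 + 10.8/0.0594 + 13.9/0.733 = 201.2 d.
q = Δh / Σ(b_i/K_i) = 21.9 / 201.2 = 0.1088 m/day.
In each layer the seepage velocity is v_i = q/n_i, so the layer transit time is t_i = b_i·n_i / q:
  layer 1 (karst limestone): t_1 = 13.1 × 0.10 / 0.1088 = 12.04 d
  layer 2 (silt): t_2 = 10.8 × 0.09 / 0.1088 = 8.930 d
  layer 3 (silty sand): t_3 = 13.9 × 0.13 / 0.1088 = 16.60 d
Total t = Σ t_i = 37.57 days.

37.6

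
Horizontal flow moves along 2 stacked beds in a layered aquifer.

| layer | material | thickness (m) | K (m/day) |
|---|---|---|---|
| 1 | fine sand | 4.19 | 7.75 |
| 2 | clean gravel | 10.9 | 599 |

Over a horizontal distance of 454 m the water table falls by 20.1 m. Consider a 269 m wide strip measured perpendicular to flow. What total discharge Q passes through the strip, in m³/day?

Flow is parallel to layering, so each bed carries its own Darcy discharge and the transmissivities add.
Σ(K_i·b_i) = 7.75×4.19 + 599×10.9 = 6562 m²/day.
Hydraulic gradient i = Δh / L = 20.1 / 454 = 0.04427.
Q = Σ(K_i·b_i) · W · i = 6562 × 269 × 0.04427 = 78145 m³/day.

78100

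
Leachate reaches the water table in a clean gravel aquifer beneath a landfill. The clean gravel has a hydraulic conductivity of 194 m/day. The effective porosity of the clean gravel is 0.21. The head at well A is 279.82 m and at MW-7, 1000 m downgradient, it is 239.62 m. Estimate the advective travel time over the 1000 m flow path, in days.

26.9

Hydraulic gradient i = (279.82 − 239.62) / 1000 = 40.2 / 1000 = 0.04020.
Darcy flux q = K · i = 194.0 × 0.04020 = 7.799 m/day.
Seepage velocity v = q / n_e = 7.799 / 0.21 = 37.14 m/day.
Travel time t = L / v = 1000 / 37.14 = 26.93 days.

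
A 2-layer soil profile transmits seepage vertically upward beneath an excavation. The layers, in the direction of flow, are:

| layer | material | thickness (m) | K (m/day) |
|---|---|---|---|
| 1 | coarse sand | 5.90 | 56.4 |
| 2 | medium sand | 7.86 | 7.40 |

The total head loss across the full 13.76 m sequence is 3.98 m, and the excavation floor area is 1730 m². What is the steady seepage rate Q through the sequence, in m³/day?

Flow is perpendicular to layering, so the layers act in series and the equivalent K is the thickness-weighted harmonic mean.
Total thickness L = 5.90 + 7.86 = 13.76 m.
Σ(b_i/K_i) = 5.90/56.4 + 7.86/7.40 = 1.167 d.
K_eq = L / Σ(b_i/K_i) = 13.76 / 1.167 = 11.79 m/day.
Q = K_eq · A · (Δh/L) = 11.79 × 1730 × (3.98/13.76) = 5901 m³/day.

5900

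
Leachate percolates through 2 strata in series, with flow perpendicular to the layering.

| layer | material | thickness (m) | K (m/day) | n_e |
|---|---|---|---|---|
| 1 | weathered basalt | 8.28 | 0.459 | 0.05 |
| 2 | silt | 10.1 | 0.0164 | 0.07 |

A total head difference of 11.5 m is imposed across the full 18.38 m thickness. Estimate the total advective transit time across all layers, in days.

With flow normal to the layers, continuity requires the same specific discharge q through every layer.
Σ(b_i/K_i) = 8.28/0.459 + 10.1/0.0164 = 633.9 d.
q = Δh / Σ(b_i/K_i) = 11.5 / 633.9 = 0.01814 m/day.
In each layer the seepage velocity is v_i = q/n_i, so the layer transit time is t_i = b_i·n_i / q:
  layer 1 (weathered basalt): t_1 = 8.28 × 0.05 / 0.01814 = 22.82 d
  layer 2 (silt): t_2 = 10.1 × 0.07 / 0.01814 = 38.97 d
Total t = Σ t_i = 61.79 days.

61.8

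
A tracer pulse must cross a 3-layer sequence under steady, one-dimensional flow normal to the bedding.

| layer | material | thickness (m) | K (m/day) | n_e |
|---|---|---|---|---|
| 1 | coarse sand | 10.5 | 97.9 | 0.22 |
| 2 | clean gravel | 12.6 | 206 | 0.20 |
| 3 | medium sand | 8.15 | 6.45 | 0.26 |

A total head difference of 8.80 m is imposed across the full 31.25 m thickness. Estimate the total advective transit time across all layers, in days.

With flow normal to the layers, continuity requires the same specific discharge q through every layer.
Σ(b_i/K_i) = 10.5/97.9 + 12.6/206 + 8.15/6.45 = 1.432 d.
q = Δh / Σ(b_i/K_i) = 8.80 / 1.432 = 6.145 m/day.
In each layer the seepage velocity is v_i = q/n_i, so the layer transit time is t_i = b_i·n_i / q:
  layer 1 (coarse sand): t_1 = 10.5 × 0.22 / 6.145 = 0.3759 d
  layer 2 (clean gravel): t_2 = 12.6 × 0.20 / 6.145 = 0.4101 d
  layer 3 (medium sand): t_3 = 8.15 × 0.26 / 6.145 = 0.3448 d
Total t = Σ t_i = 1.131 days.

1.13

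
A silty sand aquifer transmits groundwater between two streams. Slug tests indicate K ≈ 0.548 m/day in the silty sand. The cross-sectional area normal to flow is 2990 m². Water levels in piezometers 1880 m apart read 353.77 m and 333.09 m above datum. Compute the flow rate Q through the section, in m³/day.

Hydraulic gradient i = (353.77 − 333.09) / 1880 = 20.68 / 1880 = 0.01100.
Darcy's law: Q = K · A · i = 0.5480 × 2990 × 0.01100 = 18.02 m³/day.

18.0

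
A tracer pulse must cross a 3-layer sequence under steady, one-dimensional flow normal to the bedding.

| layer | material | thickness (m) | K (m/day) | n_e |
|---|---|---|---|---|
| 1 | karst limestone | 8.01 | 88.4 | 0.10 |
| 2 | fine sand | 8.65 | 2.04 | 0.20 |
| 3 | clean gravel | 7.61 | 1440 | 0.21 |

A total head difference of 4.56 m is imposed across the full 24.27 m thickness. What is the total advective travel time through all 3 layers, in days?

With flow normal to the layers, continuity requires the same specific discharge q through every layer.
Σ(b_i/K_i) = 8.01/88.4 + 8.65/2.04 + 7.61/1440 = 4.336 d.
q = Δh / Σ(b_i/K_i) = 4.56 / 4.336 = 1.052 m/day.
In each layer the seepage velocity is v_i = q/n_i, so the layer transit time is t_i = b_i·n_i / q:
  layer 1 (karst limestone): t_1 = 8.01 × 0.10 / 1.052 = 0.7617 d
  layer 2 (fine sand): t_2 = 8.65 × 0.20 / 1.052 = 1.645 d
  layer 3 (clean gravel): t_3 = 7.61 × 0.21 / 1.052 = 1.520 d
Total t = Σ t_i = 3.926 days.

3.93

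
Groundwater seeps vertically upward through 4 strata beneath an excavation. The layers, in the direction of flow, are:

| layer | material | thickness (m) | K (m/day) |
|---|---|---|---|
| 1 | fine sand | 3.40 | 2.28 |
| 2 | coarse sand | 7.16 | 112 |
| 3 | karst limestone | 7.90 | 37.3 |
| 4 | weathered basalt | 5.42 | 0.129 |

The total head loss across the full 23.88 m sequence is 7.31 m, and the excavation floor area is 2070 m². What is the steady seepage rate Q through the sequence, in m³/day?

346

Flow is perpendicular to layering, so the layers act in series and the equivalent K is the thickness-weighted harmonic mean.
Total thickness L = 3.40 + 7.16 + 7.90 + 5.42 = 23.88 m.
Σ(b_i/K_i) = 3.40/2.28 + 7.16/112 + 7.90/37.3 + 5.42/0.129 = 43.78 d.
K_eq = L / Σ(b_i/K_i) = 23.88 / 43.78 = 0.5454 m/day.
Q = K_eq · A · (Δh/L) = 0.5454 × 2070 × (7.31/23.88) = 345.6 m³/day.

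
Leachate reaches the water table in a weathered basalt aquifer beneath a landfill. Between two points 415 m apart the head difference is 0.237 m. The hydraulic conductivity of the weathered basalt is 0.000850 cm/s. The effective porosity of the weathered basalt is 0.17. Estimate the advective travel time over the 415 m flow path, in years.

Convert K: 0.000850 cm/s × 864 = 0.7344 m/day.
Hydraulic gradient i = Δh / L = 0.237 / 415 = 0.0005711.
Darcy flux q = K · i = 0.7344 × 0.0005711 = 0.0004194 m/day.
Seepage velocity v = q / n_e = 0.0004194 / 0.17 = 0.002467 m/day.
Travel time t = L / v = 415 / 0.002467 = 1.682e+05 days = 460.5 years.

461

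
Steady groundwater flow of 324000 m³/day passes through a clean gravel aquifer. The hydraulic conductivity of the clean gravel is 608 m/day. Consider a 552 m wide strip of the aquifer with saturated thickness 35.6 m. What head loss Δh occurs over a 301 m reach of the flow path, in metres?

8.16

Cross-sectional area A = 552 × 35.6 = 19651 m².
From Q = K·A·i, i = Q / (K·A) = 324000 / (608.0 × 19651) = 0.02712.
Head loss Δh = i · L = 0.02712 × 301 = 8.162 m.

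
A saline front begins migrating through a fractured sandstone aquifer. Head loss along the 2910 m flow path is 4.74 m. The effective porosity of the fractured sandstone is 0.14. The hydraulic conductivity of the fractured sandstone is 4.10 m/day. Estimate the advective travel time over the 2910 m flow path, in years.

Hydraulic gradient i = Δh / L = 4.74 / 2910 = 0.001629.
Darcy flux q = K · i = 4.100 × 0.001629 = 0.006678 m/day.
Seepage velocity v = q / n_e = 0.006678 / 0.14 = 0.04770 m/day.
Travel time t = L / v = 2910 / 0.04770 = 61003 days = 167.0 years.

167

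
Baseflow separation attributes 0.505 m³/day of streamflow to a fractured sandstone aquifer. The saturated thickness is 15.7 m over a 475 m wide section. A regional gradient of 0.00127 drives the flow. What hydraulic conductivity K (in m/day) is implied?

0.0533

Cross-sectional area A = 475 × 15.7 = 7458 m².
Hydraulic gradient i = 0.00127.
From Q = K·A·i, K = Q / (A·i) = 0.505 / (7458 × 0.001270) = 0.05332 m/day.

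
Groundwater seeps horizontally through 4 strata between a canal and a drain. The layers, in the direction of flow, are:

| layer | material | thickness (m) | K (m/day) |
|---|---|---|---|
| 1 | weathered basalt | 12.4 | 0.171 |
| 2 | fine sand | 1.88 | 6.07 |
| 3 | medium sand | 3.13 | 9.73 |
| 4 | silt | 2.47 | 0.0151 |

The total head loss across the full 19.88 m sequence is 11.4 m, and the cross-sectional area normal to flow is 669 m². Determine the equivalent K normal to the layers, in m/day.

0.0840

Flow is perpendicular to layering, so the layers act in series and the equivalent K is the thickness-weighted harmonic mean.
Total thickness L = 12.4 + 1.88 + 3.13 + 2.47 = 19.88 m.
Σ(b_i/K_i) = 12.4/0.171 + 1.88/6.07 + 3.13/9.73 + 2.47/0.0151 = 236.7 d.
K_eq = L / Σ(b_i/K_i) = 19.88 / 236.7 = 0.08398 m/day.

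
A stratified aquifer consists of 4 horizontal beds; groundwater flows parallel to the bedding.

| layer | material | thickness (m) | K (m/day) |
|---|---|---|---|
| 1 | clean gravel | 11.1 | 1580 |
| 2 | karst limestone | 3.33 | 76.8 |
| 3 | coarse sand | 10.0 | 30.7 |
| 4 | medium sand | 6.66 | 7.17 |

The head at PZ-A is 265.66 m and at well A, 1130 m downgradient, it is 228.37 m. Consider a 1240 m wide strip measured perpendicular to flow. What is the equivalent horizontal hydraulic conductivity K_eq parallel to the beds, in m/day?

584

Flow is parallel to layering, so each bed carries its own Darcy discharge and the transmissivities add.
Σ(K_i·b_i) = 1580×11.1 + 76.8×3.33 + 30.7×10.0 + 7.17×6.66 = 18148 m²/day.
Total thickness b = 31.09 m, so K_eq = Σ(K_i·b_i)/b = 583.7 m/day.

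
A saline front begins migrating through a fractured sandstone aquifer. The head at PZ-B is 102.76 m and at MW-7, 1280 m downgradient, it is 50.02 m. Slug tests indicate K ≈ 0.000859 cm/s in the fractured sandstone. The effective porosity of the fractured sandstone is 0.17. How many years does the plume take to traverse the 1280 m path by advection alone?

19.5

Convert K: 0.000859 cm/s × 864 = 0.7422 m/day.
Hydraulic gradient i = (102.76 − 50.02) / 1280 = 52.74 / 1280 = 0.04120.
Darcy flux q = K · i = 0.7422 × 0.04120 = 0.03058 m/day.
Seepage velocity v = q / n_e = 0.03058 / 0.17 = 0.1799 m/day.
Travel time t = L / v = 1280 / 0.1799 = 7116 days = 19.48 years.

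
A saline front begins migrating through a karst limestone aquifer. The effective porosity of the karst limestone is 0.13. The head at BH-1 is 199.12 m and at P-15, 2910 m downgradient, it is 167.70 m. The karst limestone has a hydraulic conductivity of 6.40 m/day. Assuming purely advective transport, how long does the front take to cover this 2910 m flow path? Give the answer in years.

15.0

Hydraulic gradient i = (199.12 − 167.70) / 2910 = 31.42 / 2910 = 0.01080.
Darcy flux q = K · i = 6.400 × 0.01080 = 0.06910 m/day.
Seepage velocity v = q / n_e = 0.06910 / 0.13 = 0.5316 m/day.
Travel time t = L / v = 2910 / 0.5316 = 5474 days = 14.99 years.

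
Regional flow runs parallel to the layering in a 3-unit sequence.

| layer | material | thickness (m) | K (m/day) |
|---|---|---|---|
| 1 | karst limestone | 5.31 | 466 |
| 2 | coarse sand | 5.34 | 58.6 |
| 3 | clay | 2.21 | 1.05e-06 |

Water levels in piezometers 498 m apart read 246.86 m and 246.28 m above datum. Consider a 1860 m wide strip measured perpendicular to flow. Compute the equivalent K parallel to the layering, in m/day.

Flow is parallel to layering, so each bed carries its own Darcy discharge and the transmissivities add.
Σ(K_i·b_i) = 466×5.31 + 58.6×5.34 + 1.05e-06×2.21 = 2787 m²/day.
Total thickness b = 12.86 m, so K_eq = Σ(K_i·b_i)/b = 216.7 m/day.

217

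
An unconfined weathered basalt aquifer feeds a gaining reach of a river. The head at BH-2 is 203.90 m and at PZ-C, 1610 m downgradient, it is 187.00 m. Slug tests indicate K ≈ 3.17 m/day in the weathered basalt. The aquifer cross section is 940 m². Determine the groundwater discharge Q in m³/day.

31.3

Hydraulic gradient i = (203.90 − 187.00) / 1610 = 16.9 / 1610 = 0.01050.
Darcy's law: Q = K · A · i = 3.170 × 940.0 × 0.01050 = 31.28 m³/day.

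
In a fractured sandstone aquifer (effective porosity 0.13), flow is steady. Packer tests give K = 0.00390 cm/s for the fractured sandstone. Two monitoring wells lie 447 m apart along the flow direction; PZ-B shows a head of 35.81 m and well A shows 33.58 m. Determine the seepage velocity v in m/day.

Convert K: 0.00390 cm/s × 864 = 3.370 m/day.
Hydraulic gradient i = (35.81 − 33.58) / 447 = 2.23 / 447 = 0.004989.
Darcy flux q = K · i = 3.370 × 0.004989 = 0.01681 m/day.
Seepage velocity v = q / n_e = 0.01681 / 0.13 = 0.1293 m/day.

0.129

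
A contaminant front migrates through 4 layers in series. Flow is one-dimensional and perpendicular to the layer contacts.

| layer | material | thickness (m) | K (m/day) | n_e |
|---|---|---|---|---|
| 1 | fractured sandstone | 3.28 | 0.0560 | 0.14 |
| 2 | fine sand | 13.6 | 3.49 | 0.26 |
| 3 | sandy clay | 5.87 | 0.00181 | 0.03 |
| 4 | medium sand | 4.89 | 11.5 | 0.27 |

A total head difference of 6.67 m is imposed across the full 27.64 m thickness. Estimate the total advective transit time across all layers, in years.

With flow normal to the layers, continuity requires the same specific discharge q through every layer.
Σ(b_i/K_i) = 3.28/0.0560 + 13.6/3.49 + 5.87/0.00181 + 4.89/11.5 = 3306 d.
q = Δh / Σ(b_i/K_i) = 6.67 / 3306 = 0.002018 m/day.
In each layer the seepage velocity is v_i = q/n_i, so the layer transit time is t_i = b_i·n_i / q:
  layer 1 (fractured sandstone): t_1 = 3.28 × 0.14 / 0.002018 = 227.6 d
  layer 2 (fine sand): t_2 = 13.6 × 0.26 / 0.002018 = 1753 d
  layer 3 (sandy clay): t_3 = 5.87 × 0.03 / 0.002018 = 87.28 d
  layer 4 (medium sand): t_4 = 4.89 × 0.27 / 0.002018 = 654.4 d
Total t = Σ t_i = 2722 days = 7.452 years.

7.45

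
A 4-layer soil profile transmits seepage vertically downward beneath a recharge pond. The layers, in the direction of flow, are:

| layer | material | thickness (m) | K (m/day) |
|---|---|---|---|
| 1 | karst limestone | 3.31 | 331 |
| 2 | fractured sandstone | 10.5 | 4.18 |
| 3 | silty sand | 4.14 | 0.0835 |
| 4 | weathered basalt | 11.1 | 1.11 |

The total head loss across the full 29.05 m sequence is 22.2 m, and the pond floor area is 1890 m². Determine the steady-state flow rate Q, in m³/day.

676

Flow is perpendicular to layering, so the layers act in series and the equivalent K is the thickness-weighted harmonic mean.
Total thickness L = 3.31 + 10.5 + 4.14 + 11.1 = 29.05 m.
Σ(b_i/K_i) = 3.31/331 + 10.5/4.18 + 4.14/0.0835 + 11.1/1.11 = 62.10 d.
K_eq = L / Σ(b_i/K_i) = 29.05 / 62.10 = 0.4678 m/day.
Q = K_eq · A · (Δh/L) = 0.4678 × 1890 × (22.2/29.05) = 675.6 m³/day.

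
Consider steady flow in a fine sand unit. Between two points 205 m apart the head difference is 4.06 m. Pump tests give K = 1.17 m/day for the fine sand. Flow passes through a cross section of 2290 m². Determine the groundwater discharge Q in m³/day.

Hydraulic gradient i = Δh / L = 4.06 / 205 = 0.01980.
Darcy's law: Q = K · A · i = 1.170 × 2290 × 0.01980 = 53.06 m³/day.

53.1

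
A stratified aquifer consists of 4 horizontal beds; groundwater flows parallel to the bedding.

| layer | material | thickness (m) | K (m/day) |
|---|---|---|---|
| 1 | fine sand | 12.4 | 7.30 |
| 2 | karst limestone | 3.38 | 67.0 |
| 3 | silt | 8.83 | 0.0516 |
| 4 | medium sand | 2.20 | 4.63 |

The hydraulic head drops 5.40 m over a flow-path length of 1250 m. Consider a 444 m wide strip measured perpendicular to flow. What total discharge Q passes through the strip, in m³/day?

Flow is parallel to layering, so each bed carries its own Darcy discharge and the transmissivities add.
Σ(K_i·b_i) = 7.30×12.4 + 67.0×3.38 + 0.0516×8.83 + 4.63×2.20 = 327.6 m²/day.
Hydraulic gradient i = Δh / L = 5.40 / 1250 = 0.004320.
Q = Σ(K_i·b_i) · W · i = 327.6 × 444 × 0.004320 = 628.4 m³/day.

628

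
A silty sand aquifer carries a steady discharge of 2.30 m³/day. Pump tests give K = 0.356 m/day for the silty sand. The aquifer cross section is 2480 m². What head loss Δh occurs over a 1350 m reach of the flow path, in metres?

3.52

From Q = K·A·i, i = Q / (K·A) = 2.30 / (0.3560 × 2480) = 0.002605.
Head loss Δh = i · L = 0.002605 × 1350 = 3.517 m.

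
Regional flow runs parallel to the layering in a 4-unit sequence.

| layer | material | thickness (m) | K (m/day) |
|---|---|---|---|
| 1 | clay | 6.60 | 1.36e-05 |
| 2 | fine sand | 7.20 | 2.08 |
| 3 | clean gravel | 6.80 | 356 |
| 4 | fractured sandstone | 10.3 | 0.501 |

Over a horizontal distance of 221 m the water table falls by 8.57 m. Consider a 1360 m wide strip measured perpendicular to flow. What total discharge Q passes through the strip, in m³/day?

Flow is parallel to layering, so each bed carries its own Darcy discharge and the transmissivities add.
Σ(K_i·b_i) = 1.36e-05×6.60 + 2.08×7.20 + 356×6.80 + 0.501×10.3 = 2441 m²/day.
Hydraulic gradient i = Δh / L = 8.57 / 221 = 0.03878.
Q = Σ(K_i·b_i) · W · i = 2441 × 1360 × 0.03878 = 1.287e+05 m³/day.

129000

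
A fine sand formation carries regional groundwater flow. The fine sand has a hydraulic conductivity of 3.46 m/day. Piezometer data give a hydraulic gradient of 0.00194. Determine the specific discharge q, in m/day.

0.00671

Hydraulic gradient i = 0.00194.
Specific discharge q = K · i = 3.460 × 0.001940 = 0.006712 m/day.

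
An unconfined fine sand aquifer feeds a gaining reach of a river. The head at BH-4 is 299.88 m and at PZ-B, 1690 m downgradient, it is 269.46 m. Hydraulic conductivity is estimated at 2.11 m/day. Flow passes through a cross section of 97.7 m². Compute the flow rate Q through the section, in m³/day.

3.71

Hydraulic gradient i = (299.88 − 269.46) / 1690 = 30.42 / 1690 = 0.01800.
Darcy's law: Q = K · A · i = 2.110 × 97.70 × 0.01800 = 3.711 m³/day.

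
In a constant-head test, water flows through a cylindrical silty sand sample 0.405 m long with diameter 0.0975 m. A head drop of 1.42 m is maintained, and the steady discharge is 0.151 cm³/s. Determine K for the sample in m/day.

Cross-sectional area A = π·(d/2)² = π × (0.0975/2)² = 0.007466 m².
Convert discharge: 0.151 cm³/s = 1.510e-07 m³/s.
Darcy's law rearranged: K = Q·L / (A·Δh) = 1.510e-07 × 0.405 / (0.007466 × 1.42) = 5.768e-06 m/s = 0.4984 m/day.

0.498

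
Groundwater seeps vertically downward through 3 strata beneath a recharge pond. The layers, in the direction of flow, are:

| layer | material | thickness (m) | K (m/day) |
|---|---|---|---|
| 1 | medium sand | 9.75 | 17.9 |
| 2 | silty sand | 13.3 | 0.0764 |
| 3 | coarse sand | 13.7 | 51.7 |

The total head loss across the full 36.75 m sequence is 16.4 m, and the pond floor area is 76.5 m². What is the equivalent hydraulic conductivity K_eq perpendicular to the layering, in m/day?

Flow is perpendicular to layering, so the layers act in series and the equivalent K is the thickness-weighted harmonic mean.
Total thickness L = 9.75 + 13.3 + 13.7 = 36.75 m.
Σ(b_i/K_i) = 9.75/17.9 + 13.3/0.0764 + 13.7/51.7 = 174.9 d.
K_eq = L / Σ(b_i/K_i) = 36.75 / 174.9 = 0.2101 m/day.

0.210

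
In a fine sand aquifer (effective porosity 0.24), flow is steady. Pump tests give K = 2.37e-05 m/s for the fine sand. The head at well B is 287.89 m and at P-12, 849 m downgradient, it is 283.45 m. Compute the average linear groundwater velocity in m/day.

0.0446

Convert K: 2.37e-05 m/s × 86400 = 2.048 m/day.
Hydraulic gradient i = (287.89 − 283.45) / 849 = 4.44 / 849 = 0.005230.
Darcy flux q = K · i = 2.048 × 0.005230 = 0.01071 m/day.
Seepage velocity v = q / n_e = 0.01071 / 0.24 = 0.04462 m/day.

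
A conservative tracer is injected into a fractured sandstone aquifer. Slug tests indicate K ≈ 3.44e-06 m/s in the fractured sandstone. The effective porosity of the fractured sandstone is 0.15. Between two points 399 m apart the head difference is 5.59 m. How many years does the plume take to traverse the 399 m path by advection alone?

Convert K: 3.44e-06 m/s × 86400 = 0.2972 m/day.
Hydraulic gradient i = Δh / L = 5.59 / 399 = 0.01401.
Darcy flux q = K · i = 0.2972 × 0.01401 = 0.004164 m/day.
Seepage velocity v = q / n_e = 0.004164 / 0.15 = 0.02776 m/day.
Travel time t = L / v = 399 / 0.02776 = 14373 days = 39.35 years.

39.4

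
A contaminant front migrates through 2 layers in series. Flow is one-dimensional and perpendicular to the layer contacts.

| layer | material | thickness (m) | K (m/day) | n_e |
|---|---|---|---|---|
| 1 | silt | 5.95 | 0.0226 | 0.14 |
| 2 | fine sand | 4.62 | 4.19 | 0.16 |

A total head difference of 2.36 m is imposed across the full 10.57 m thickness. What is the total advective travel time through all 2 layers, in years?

With flow normal to the layers, continuity requires the same specific discharge q through every layer.
Σ(b_i/K_i) = 5.95/0.0226 + 4.62/4.19 = 264.4 d.
q = Δh / Σ(b_i/K_i) = 2.36 / 264.4 = 0.008927 m/day.
In each layer the seepage velocity is v_i = q/n_i, so the layer transit time is t_i = b_i·n_i / q:
  layer 1 (silt): t_1 = 5.95 × 0.14 / 0.008927 = 93.32 d
  layer 2 (fine sand): t_2 = 4.62 × 0.16 / 0.008927 = 82.81 d
Total t = Σ t_i = 176.1 days = 0.4822 years.

0.482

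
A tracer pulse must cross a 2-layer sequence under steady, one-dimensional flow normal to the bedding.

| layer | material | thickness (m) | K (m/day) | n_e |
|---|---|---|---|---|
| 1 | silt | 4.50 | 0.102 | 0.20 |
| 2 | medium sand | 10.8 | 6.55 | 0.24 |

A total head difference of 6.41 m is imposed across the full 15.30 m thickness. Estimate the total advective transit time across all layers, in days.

With flow normal to the layers, continuity requires the same specific discharge q through every layer.
Σ(b_i/K_i) = 4.50/0.102 + 10.8/6.55 = 45.77 d.
q = Δh / Σ(b_i/K_i) = 6.41 / 45.77 = 0.1401 m/day.
In each layer the seepage velocity is v_i = q/n_i, so the layer transit time is t_i = b_i·n_i / q:
  layer 1 (silt): t_1 = 4.50 × 0.20 / 0.1401 = 6.426 d
  layer 2 (medium sand): t_2 = 10.8 × 0.24 / 0.1401 = 18.51 d
Total t = Σ t_i = 24.93 days.

24.9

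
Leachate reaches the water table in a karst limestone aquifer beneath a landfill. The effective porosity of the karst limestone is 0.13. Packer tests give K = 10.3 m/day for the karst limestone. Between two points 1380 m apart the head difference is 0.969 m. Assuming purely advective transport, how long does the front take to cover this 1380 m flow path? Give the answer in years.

67.9

Hydraulic gradient i = Δh / L = 0.969 / 1380 = 0.0007022.
Darcy flux q = K · i = 10.30 × 0.0007022 = 0.007232 m/day.
Seepage velocity v = q / n_e = 0.007232 / 0.13 = 0.05563 m/day.
Travel time t = L / v = 1380 / 0.05563 = 24805 days = 67.91 years.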